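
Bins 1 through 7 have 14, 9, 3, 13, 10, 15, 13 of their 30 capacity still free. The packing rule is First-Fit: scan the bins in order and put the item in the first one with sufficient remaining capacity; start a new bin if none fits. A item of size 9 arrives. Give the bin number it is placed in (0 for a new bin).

1

Bins with room: bin 1 (14), bin 2 (9), bin 4 (13), bin 5 (10), bin 6 (15), bin 7 (13).
The first with room is bin 1.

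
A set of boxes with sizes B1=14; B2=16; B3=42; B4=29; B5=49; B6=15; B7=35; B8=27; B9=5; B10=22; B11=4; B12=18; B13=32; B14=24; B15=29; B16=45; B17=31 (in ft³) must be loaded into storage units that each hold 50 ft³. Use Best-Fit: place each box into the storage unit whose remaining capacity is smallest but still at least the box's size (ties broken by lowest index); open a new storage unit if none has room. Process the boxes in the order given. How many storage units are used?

Put B1 (14 ft³) in storage unit 1; 36 ft³ remain.
Put B2 (16 ft³) in storage unit 1; 20 ft³ remain.
Put B3 (42 ft³) in storage unit 2; 8 ft³ remain.
Put B4 (29 ft³) in storage unit 3; 21 ft³ remain.
Put B5 (49 ft³) in storage unit 4; 1 ft³ remain.
Put B6 (15 ft³) in storage unit 1; 5 ft³ remain.
Put B7 (35 ft³) in storage unit 5; 15 ft³ remain.
Put B8 (27 ft³) in storage unit 6; 23 ft³ remain.
Put B9 (5 ft³) in storage unit 1; 0 ft³ remain.
Put B10 (22 ft³) in storage unit 6; 1 ft³ remain.
Put B11 (4 ft³) in storage unit 2; 4 ft³ remain.
Put B12 (18 ft³) in storage unit 3; 3 ft³ remain.
Put B13 (32 ft³) in storage unit 7; 18 ft³ remain.
Put B14 (24 ft³) in storage unit 8; 26 ft³ remain.
Put B15 (29 ft³) in storage unit 9; 21 ft³ remain.
Put B16 (45 ft³) in storage unit 10; 5 ft³ remain.
Put B17 (31 ft³) in storage unit 11; 19 ft³ remain.
Final storage units: [14,16,15,5] [42,4] [29,18] [49] [35] [27,22] [32] [24] [29] [45] [31].

11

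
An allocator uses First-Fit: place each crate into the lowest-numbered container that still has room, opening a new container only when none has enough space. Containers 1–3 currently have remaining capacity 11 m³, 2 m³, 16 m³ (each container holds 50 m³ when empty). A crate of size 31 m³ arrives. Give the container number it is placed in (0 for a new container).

No container has ≥ 31 m³ free, so a new container is opened.

0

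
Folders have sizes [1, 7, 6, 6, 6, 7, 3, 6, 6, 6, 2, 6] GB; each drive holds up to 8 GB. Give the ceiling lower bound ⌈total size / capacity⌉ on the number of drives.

8

Total size = 1 + 7 + 6 + 6 + 6 + 7 + 3 + 6 + 6 + 6 + 2 + 6 = 62 GB.
⌈62 / 8⌉ = 8.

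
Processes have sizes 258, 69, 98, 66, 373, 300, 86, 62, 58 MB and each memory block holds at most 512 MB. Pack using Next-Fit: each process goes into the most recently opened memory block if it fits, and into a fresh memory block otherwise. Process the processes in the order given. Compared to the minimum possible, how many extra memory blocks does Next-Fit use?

Next-Fit: [258,69,98,66] [373] [300,86,62,58] → 3 memory blocks.
Total size 1370 MB; any packing needs at least ⌈1370/512⌉ = 3 memory blocks.
So 3 is already optimal.

0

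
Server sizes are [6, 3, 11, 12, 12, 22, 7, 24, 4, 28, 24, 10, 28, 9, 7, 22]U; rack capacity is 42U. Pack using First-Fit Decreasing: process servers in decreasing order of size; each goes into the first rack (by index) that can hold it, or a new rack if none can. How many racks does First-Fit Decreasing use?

6

Sorted descending: 28, 28, 24, 24, 22, 22, 12, 12, 11, 10, 9, 7, 7, 6, 4, 3.
Put 28U in rack 1; 14U remain.
Put 28U in rack 2; 14U remain.
Put 24U in rack 3; 18U remain.
Put 24U in rack 4; 18U remain.
Put 22U in rack 5; 20U remain.
Put 22U in rack 6; 20U remain.
Put 12U in rack 1; 2U remain.
Put 12U in rack 2; 2U remain.
Put 11U in rack 3; 7U remain.
Put 10U in rack 4; 8U remain.
Put 9U in rack 5; 11U remain.
Put 7U in rack 3; 0U remain.
Put 7U in rack 4; 1U remain.
Put 6U in rack 5; 5U remain.
Put 4U in rack 5; 1U remain.
Put 3U in rack 6; 17U remain.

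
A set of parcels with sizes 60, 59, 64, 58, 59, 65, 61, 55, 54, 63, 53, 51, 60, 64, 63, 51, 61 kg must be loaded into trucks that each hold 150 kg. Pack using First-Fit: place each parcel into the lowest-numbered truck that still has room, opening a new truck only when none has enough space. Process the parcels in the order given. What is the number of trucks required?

9

60 kg → truck 1 (remaining 90 kg)
59 kg → truck 1 (remaining 31 kg)
64 kg → truck 2 (remaining 86 kg)
58 kg → truck 2 (remaining 28 kg)
59 kg → truck 3 (remaining 91 kg)
65 kg → truck 3 (remaining 26 kg)
61 kg → truck 4 (remaining 89 kg)
55 kg → truck 4 (remaining 34 kg)
54 kg → truck 5 (remaining 96 kg)
63 kg → truck 5 (remaining 33 kg)
53 kg → truck 6 (remaining 97 kg)
51 kg → truck 6 (remaining 46 kg)
60 kg → truck 7 (remaining 90 kg)
64 kg → truck 7 (remaining 26 kg)
63 kg → truck 8 (remaining 87 kg)
51 kg → truck 8 (remaining 36 kg)
61 kg → truck 9 (remaining 89 kg)
Final trucks: [60,59] [64,58] [59,65] [61,55] [54,63] [53,51] [60,64] [63,51] [61].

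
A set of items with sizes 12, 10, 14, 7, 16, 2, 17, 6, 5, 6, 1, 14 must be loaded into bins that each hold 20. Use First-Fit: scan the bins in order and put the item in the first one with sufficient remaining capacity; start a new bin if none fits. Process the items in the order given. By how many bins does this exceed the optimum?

0

First-Fit: [12,7,1] [10,2,6] [14,5] [16] [17] [6,14] → 6 bins.
Total size 110; any packing needs at least ⌈110/20⌉ = 6 bins.
So 6 is already optimal.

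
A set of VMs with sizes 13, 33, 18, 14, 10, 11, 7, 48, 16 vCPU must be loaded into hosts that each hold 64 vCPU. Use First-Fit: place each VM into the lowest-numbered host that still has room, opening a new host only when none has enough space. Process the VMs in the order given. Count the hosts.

host 1: place 13 vCPU, 51 vCPU left
host 1: place 33 vCPU, 18 vCPU left
host 1: place 18 vCPU, 0 vCPU left
host 2: place 14 vCPU, 50 vCPU left
host 2: place 10 vCPU, 40 vCPU left
host 2: place 11 vCPU, 29 vCPU left
host 2: place 7 vCPU, 22 vCPU left
host 3: place 48 vCPU, 16 vCPU left
host 2: place 16 vCPU, 6 vCPU left

3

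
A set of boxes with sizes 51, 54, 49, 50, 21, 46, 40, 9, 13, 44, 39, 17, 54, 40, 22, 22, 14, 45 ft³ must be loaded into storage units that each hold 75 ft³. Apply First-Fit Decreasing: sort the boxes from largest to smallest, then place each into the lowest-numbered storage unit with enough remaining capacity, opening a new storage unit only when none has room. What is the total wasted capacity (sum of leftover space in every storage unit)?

195

Sorted descending: 54, 54, 51, 50, 49, 46, 45, 44, 40, 40, 39, 22, 22, 21, 17, 14, 13, 9.
Put 54 ft³ in storage unit 1; 21 ft³ remain.
Put 54 ft³ in storage unit 2; 21 ft³ remain.
Put 51 ft³ in storage unit 3; 24 ft³ remain.
Put 50 ft³ in storage unit 4; 25 ft³ remain.
Put 49 ft³ in storage unit 5; 26 ft³ remain.
Put 46 ft³ in storage unit 6; 29 ft³ remain.
Put 45 ft³ in storage unit 7; 30 ft³ remain.
Put 44 ft³ in storage unit 8; 31 ft³ remain.
Put 40 ft³ in storage unit 9; 35 ft³ remain.
Put 40 ft³ in storage unit 10; 35 ft³ remain.
Put 39 ft³ in storage unit 11; 36 ft³ remain.
Put 22 ft³ in storage unit 3; 2 ft³ remain.
Put 22 ft³ in storage unit 4; 3 ft³ remain.
Put 21 ft³ in storage unit 1; 0 ft³ remain.
Put 17 ft³ in storage unit 2; 4 ft³ remain.
Put 14 ft³ in storage unit 5; 12 ft³ remain.
Put 13 ft³ in storage unit 6; 16 ft³ remain.
Put 9 ft³ in storage unit 5; 3 ft³ remain.
11 storage units × 75 ft³ = 825 ft³; used 630 ft³; unused 195 ft³.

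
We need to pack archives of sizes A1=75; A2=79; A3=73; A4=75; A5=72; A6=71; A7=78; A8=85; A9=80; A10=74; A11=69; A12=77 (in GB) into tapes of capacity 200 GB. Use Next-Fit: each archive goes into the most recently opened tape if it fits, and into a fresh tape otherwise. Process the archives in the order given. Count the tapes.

A1 (75 GB) → tape 1 (remaining 125 GB)
A2 (79 GB) → tape 1 (remaining 46 GB)
A3 (73 GB) → tape 2 (remaining 127 GB)
A4 (75 GB) → tape 2 (remaining 52 GB)
A5 (72 GB) → tape 3 (remaining 128 GB)
A6 (71 GB) → tape 3 (remaining 57 GB)
A7 (78 GB) → tape 4 (remaining 122 GB)
A8 (85 GB) → tape 4 (remaining 37 GB)
A9 (80 GB) → tape 5 (remaining 120 GB)
A10 (74 GB) → tape 5 (remaining 46 GB)
A11 (69 GB) → tape 6 (remaining 131 GB)
A12 (77 GB) → tape 6 (remaining 54 GB)

6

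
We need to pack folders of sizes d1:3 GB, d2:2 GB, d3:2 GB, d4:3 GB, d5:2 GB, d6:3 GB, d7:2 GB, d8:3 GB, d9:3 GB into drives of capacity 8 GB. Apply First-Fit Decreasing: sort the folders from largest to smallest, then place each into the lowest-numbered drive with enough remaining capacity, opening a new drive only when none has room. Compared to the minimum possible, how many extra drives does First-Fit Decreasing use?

First-Fit Decreasing: [3,3,2] [3,3,2] [3,2,2] → 3 drives.
Total size 23 GB; any packing needs at least ⌈23/8⌉ = 3 drives.
So 3 is already optimal.

0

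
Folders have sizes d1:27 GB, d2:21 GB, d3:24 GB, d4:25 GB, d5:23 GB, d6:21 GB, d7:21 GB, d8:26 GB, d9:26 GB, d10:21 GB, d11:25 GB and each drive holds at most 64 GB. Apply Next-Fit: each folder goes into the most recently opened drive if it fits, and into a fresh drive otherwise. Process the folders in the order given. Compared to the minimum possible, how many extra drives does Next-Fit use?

Next-Fit: [27,21] [24,25] [23,21] [21,26] [26,21] [25] → 6 drives.
Total size 260 GB; any packing needs at least ⌈260/64⌉ = 5 drives.
An optimal packing achieves that bound: [27,26] [26,25] [25,24] [23,21] [21,21,21] → 5 drives.
Excess: 6 − 5 = 1.

1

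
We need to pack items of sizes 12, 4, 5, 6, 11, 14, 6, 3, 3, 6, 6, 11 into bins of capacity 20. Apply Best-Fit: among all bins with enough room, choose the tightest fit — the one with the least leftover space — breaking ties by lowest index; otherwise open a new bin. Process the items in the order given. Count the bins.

bin 1: place 12, 8 left
bin 1: place 4, 4 left
bin 2: place 5, 15 left
bin 2: place 6, 9 left
bin 3: place 11, 9 left
bin 4: place 14, 6 left
bin 4: place 6, 0 left
bin 1: place 3, 1 left
bin 2: place 3, 6 left
bin 2: place 6, 0 left
bin 3: place 6, 3 left
bin 5: place 11, 9 left

5 bins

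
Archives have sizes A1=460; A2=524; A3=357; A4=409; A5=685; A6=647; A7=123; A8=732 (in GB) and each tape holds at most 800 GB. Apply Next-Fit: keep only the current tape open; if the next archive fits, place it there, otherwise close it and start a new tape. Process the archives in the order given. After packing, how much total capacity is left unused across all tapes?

Put A1 (460 GB) in tape 1; 340 GB remain.
Put A2 (524 GB) in tape 2; 276 GB remain.
Put A3 (357 GB) in tape 3; 443 GB remain.
Put A4 (409 GB) in tape 3; 34 GB remain.
Put A5 (685 GB) in tape 4; 115 GB remain.
Put A6 (647 GB) in tape 5; 153 GB remain.
Put A7 (123 GB) in tape 5; 30 GB remain.
Put A8 (732 GB) in tape 6; 68 GB remain.
6 tapes × 800 GB = 4800 GB; used 3937 GB; unused 863 GB.

863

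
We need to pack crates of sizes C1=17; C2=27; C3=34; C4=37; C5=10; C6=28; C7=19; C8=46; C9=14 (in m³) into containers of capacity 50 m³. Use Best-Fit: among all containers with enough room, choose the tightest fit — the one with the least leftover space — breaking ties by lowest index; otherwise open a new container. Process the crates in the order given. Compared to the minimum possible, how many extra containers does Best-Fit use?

0

Best-Fit: [17,27] [34,14] [37,10] [28,19] [46] → 5 containers.
Total size 232 m³; any packing needs at least ⌈232/50⌉ = 5 containers.
So 5 is already optimal.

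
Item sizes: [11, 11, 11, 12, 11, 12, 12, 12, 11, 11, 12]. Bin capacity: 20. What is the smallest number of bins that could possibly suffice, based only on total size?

7 bins

Total size = 11 + 11 + 11 + 12 + 11 + 12 + 12 + 12 + 11 + 11 + 12 = 126.
⌈126 / 20⌉ = 7.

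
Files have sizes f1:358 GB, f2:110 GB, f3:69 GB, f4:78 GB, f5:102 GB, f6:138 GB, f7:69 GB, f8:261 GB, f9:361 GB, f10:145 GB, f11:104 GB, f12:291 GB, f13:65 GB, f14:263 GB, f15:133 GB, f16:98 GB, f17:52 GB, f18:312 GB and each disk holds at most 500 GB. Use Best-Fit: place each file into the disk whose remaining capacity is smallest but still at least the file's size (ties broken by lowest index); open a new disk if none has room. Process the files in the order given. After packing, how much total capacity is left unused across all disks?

disk 1: place f1 (358 GB), 142 GB left
disk 1: place f2 (110 GB), 32 GB left
disk 2: place f3 (69 GB), 431 GB left
disk 2: place f4 (78 GB), 353 GB left
disk 2: place f5 (102 GB), 251 GB left
disk 2: place f6 (138 GB), 113 GB left
disk 2: place f7 (69 GB), 44 GB left
disk 3: place f8 (261 GB), 239 GB left
disk 4: place f9 (361 GB), 139 GB left
disk 3: place f10 (145 GB), 94 GB left
disk 4: place f11 (104 GB), 35 GB left
disk 5: place f12 (291 GB), 209 GB left
disk 3: place f13 (65 GB), 29 GB left
disk 6: place f14 (263 GB), 237 GB left
disk 5: place f15 (133 GB), 76 GB left
disk 6: place f16 (98 GB), 139 GB left
disk 5: place f17 (52 GB), 24 GB left
disk 7: place f18 (312 GB), 188 GB left
7 disks × 500 GB = 3500 GB; used 3009 GB; unused 491 GB.

491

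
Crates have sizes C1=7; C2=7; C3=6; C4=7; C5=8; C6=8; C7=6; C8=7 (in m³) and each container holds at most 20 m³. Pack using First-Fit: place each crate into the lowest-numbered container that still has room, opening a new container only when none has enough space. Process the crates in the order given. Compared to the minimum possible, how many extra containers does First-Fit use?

1

First-Fit: [7,7,6] [7,8] [8,6] [7] → 4 containers.
Total size 56 m³; any packing needs at least ⌈56/20⌉ = 3 containers.
An optimal packing achieves that bound: [8,8] [7,7,6] [7,7,6] → 3 containers.
Excess: 4 − 3 = 1.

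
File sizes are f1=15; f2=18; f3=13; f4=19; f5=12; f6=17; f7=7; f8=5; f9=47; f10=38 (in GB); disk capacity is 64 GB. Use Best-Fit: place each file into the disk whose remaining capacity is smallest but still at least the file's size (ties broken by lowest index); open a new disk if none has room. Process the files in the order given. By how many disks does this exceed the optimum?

1

Best-Fit: [15,18,13,12,5] [19,17,7] [47] [38] → 4 disks.
Total size 191 GB; any packing needs at least ⌈191/64⌉ = 3 disks.
An optimal packing achieves that bound: [47,17] [38,19,7] [18,15,13,12,5] → 3 disks.
Excess: 4 − 3 = 1.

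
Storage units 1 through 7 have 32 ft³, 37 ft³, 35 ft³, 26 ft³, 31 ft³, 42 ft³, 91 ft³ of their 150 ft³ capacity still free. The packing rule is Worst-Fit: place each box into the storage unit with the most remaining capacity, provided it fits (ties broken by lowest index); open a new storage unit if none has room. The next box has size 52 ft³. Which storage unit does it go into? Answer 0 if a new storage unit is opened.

Storage units with room: storage unit 7 (91 ft³).
Most room is storage unit 7 with 91 ft³ free.

7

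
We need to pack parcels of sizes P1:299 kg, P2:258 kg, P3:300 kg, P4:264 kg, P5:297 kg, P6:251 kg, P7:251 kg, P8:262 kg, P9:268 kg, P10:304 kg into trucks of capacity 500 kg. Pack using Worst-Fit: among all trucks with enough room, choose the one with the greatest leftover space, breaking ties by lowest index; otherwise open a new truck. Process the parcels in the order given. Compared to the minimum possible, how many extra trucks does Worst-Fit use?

0

Worst-Fit: [299] [258] [300] [264] [297] [251] [251] [262] [268] [304] → 10 trucks.
10 parcels exceed 250 kg (half the capacity), and no two of those can share a truck, so at least 10 trucks are needed.
So 10 is already optimal.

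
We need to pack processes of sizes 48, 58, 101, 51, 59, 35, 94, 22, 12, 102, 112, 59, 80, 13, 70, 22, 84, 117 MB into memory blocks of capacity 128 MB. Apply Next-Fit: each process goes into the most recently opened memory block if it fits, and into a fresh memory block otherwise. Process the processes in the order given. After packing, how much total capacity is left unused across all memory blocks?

397

48 MB → memory block 1 (remaining 80 MB)
58 MB → memory block 1 (remaining 22 MB)
101 MB → memory block 2 (remaining 27 MB)
51 MB → memory block 3 (remaining 77 MB)
59 MB → memory block 3 (remaining 18 MB)
35 MB → memory block 4 (remaining 93 MB)
94 MB → memory block 5 (remaining 34 MB)
22 MB → memory block 5 (remaining 12 MB)
12 MB → memory block 5 (remaining 0 MB)
102 MB → memory block 6 (remaining 26 MB)
112 MB → memory block 7 (remaining 16 MB)
59 MB → memory block 8 (remaining 69 MB)
80 MB → memory block 9 (remaining 48 MB)
13 MB → memory block 9 (remaining 35 MB)
70 MB → memory block 10 (remaining 58 MB)
22 MB → memory block 10 (remaining 36 MB)
84 MB → memory block 11 (remaining 44 MB)
117 MB → memory block 12 (remaining 11 MB)
12 memory blocks × 128 MB = 1536 MB; used 1139 MB; unused 397 MB.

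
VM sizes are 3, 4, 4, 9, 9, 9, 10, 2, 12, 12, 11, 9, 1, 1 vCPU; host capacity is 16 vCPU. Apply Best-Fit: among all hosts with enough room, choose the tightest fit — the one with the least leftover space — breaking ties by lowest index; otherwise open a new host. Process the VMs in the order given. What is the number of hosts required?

9 hosts

3 vCPU → host 1 (remaining 13 vCPU)
4 vCPU → host 1 (remaining 9 vCPU)
4 vCPU → host 1 (remaining 5 vCPU)
9 vCPU → host 2 (remaining 7 vCPU)
9 vCPU → host 3 (remaining 7 vCPU)
9 vCPU → host 4 (remaining 7 vCPU)
10 vCPU → host 5 (remaining 6 vCPU)
2 vCPU → host 1 (remaining 3 vCPU)
12 vCPU → host 6 (remaining 4 vCPU)
12 vCPU → host 7 (remaining 4 vCPU)
11 vCPU → host 8 (remaining 5 vCPU)
9 vCPU → host 9 (remaining 7 vCPU)
1 vCPU → host 1 (remaining 2 vCPU)
1 vCPU → host 1 (remaining 1 vCPU)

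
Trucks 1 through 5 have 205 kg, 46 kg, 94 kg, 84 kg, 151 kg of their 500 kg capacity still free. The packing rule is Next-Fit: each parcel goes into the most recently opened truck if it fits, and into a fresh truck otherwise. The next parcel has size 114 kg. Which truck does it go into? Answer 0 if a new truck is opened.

5

Next-Fit only looks at truck 5, which has 151 kg free.
114 kg fits there.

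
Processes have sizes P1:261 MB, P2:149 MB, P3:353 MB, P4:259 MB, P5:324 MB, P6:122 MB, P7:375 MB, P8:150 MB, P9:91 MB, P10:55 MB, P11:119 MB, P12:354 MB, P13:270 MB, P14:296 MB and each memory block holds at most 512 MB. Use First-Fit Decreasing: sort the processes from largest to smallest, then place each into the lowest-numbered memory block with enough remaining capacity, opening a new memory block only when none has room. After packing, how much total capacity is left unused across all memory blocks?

Sorted descending: 375, 354, 353, 324, 296, 270, 261, 259, 150, 149, 122, 119, 91, 55.
Put 375 MB in memory block 1; 137 MB remain.
Put 354 MB in memory block 2; 158 MB remain.
Put 353 MB in memory block 3; 159 MB remain.
Put 324 MB in memory block 4; 188 MB remain.
Put 296 MB in memory block 5; 216 MB remain.
Put 270 MB in memory block 6; 242 MB remain.
Put 261 MB in memory block 7; 251 MB remain.
Put 259 MB in memory block 8; 253 MB remain.
Put 150 MB in memory block 2; 8 MB remain.
Put 149 MB in memory block 3; 10 MB remain.
Put 122 MB in memory block 1; 15 MB remain.
Put 119 MB in memory block 4; 69 MB remain.
Put 91 MB in memory block 5; 125 MB remain.
Put 55 MB in memory block 4; 14 MB remain.
8 memory blocks × 512 MB = 4096 MB; used 3178 MB; unused 918 MB.

918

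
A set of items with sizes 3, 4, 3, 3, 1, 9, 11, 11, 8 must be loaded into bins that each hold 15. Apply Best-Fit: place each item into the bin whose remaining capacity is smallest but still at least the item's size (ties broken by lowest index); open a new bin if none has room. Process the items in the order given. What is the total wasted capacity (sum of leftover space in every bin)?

22

Put 3 in bin 1; 12 remain.
Put 4 in bin 1; 8 remain.
Put 3 in bin 1; 5 remain.
Put 3 in bin 1; 2 remain.
Put 1 in bin 1; 1 remain.
Put 9 in bin 2; 6 remain.
Put 11 in bin 3; 4 remain.
Put 11 in bin 4; 4 remain.
Put 8 in bin 5; 7 remain.
5 bins × 15 = 75; used 53; unused 22.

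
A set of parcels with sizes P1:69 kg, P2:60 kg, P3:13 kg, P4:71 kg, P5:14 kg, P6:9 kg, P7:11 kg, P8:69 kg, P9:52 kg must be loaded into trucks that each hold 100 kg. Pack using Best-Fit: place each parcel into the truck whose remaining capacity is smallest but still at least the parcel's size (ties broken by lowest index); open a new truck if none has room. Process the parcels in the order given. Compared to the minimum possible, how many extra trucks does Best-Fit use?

Best-Fit: [69,13,14] [60] [71,9,11] [69] [52] → 5 trucks.
5 parcels exceed 50 kg (half the capacity), and no two of those can share a truck, so at least 5 trucks are needed.
So 5 is already optimal.

0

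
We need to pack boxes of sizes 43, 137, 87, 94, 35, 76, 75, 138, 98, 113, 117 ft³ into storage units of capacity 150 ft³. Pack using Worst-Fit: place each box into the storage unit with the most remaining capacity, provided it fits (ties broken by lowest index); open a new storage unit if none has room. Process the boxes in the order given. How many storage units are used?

9 storage units

Put 43 ft³ in storage unit 1; 107 ft³ remain.
Put 137 ft³ in storage unit 2; 13 ft³ remain.
Put 87 ft³ in storage unit 1; 20 ft³ remain.
Put 94 ft³ in storage unit 3; 56 ft³ remain.
Put 35 ft³ in storage unit 3; 21 ft³ remain.
Put 76 ft³ in storage unit 4; 74 ft³ remain.
Put 75 ft³ in storage unit 5; 75 ft³ remain.
Put 138 ft³ in storage unit 6; 12 ft³ remain.
Put 98 ft³ in storage unit 7; 52 ft³ remain.
Put 113 ft³ in storage unit 8; 37 ft³ remain.
Put 117 ft³ in storage unit 9; 33 ft³ remain.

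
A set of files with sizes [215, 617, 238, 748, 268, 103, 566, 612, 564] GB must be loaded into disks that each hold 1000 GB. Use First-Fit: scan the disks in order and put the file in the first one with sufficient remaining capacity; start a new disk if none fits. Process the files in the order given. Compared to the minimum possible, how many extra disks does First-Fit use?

First-Fit: [215,617,103] [238,748] [268,566] [612] [564] → 5 disks.
5 files exceed 500 GB (half the capacity), and no two of those can share a disk, so at least 5 disks are needed.
So 5 is already optimal.

0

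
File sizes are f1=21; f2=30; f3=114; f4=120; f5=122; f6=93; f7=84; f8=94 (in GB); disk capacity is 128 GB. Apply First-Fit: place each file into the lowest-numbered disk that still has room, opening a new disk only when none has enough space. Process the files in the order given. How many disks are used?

disk 1: place f1 (21 GB), 107 GB left
disk 1: place f2 (30 GB), 77 GB left
disk 2: place f3 (114 GB), 14 GB left
disk 3: place f4 (120 GB), 8 GB left
disk 4: place f5 (122 GB), 6 GB left
disk 5: place f6 (93 GB), 35 GB left
disk 6: place f7 (84 GB), 44 GB left
disk 7: place f8 (94 GB), 34 GB left

7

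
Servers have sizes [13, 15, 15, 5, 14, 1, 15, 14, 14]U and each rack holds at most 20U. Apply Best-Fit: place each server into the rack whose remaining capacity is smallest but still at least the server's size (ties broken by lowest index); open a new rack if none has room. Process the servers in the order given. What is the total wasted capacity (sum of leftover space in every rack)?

34

13U → rack 1 (remaining 7U)
15U → rack 2 (remaining 5U)
15U → rack 3 (remaining 5U)
5U → rack 2 (remaining 0U)
14U → rack 4 (remaining 6U)
1U → rack 3 (remaining 4U)
15U → rack 5 (remaining 5U)
14U → rack 6 (remaining 6U)
14U → rack 7 (remaining 6U)
7 racks × 20U = 140U; used 106U; unused 34U.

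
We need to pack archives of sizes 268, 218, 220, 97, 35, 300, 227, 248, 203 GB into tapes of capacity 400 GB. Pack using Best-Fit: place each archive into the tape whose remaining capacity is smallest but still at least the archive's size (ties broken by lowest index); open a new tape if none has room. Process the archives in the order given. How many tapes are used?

Put 268 GB in tape 1; 132 GB remain.
Put 218 GB in tape 2; 182 GB remain.
Put 220 GB in tape 3; 180 GB remain.
Put 97 GB in tape 1; 35 GB remain.
Put 35 GB in tape 1; 0 GB remain.
Put 300 GB in tape 4; 100 GB remain.
Put 227 GB in tape 5; 173 GB remain.
Put 248 GB in tape 6; 152 GB remain.
Put 203 GB in tape 7; 197 GB remain.
Final tapes: [268,97,35] [218] [220] [300] [227] [248] [203].

7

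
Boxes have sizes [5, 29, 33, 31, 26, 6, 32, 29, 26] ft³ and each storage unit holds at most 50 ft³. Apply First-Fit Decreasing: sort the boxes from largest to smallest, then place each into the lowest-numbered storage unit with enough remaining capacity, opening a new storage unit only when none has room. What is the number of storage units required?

Sorted descending: 33, 32, 31, 29, 29, 26, 26, 6, 5.
storage unit 1: place 33 ft³, 17 ft³ left
storage unit 2: place 32 ft³, 18 ft³ left
storage unit 3: place 31 ft³, 19 ft³ left
storage unit 4: place 29 ft³, 21 ft³ left
storage unit 5: place 29 ft³, 21 ft³ left
storage unit 6: place 26 ft³, 24 ft³ left
storage unit 7: place 26 ft³, 24 ft³ left
storage unit 1: place 6 ft³, 11 ft³ left
storage unit 1: place 5 ft³, 6 ft³ left

7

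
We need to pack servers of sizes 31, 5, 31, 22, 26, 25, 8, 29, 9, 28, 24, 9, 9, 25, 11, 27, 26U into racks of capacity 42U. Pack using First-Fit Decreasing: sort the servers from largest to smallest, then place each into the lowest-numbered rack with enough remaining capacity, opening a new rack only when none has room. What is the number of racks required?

Sorted descending: 31, 31, 29, 28, 27, 26, 26, 25, 25, 24, 22, 11, 9, 9, 9, 8, 5.
rack 1: place 31U, 11U left
rack 2: place 31U, 11U left
rack 3: place 29U, 13U left
rack 4: place 28U, 14U left
rack 5: place 27U, 15U left
rack 6: place 26U, 16U left
rack 7: place 26U, 16U left
rack 8: place 25U, 17U left
rack 9: place 25U, 17U left
rack 10: place 24U, 18U left
rack 11: place 22U, 20U left
rack 1: place 11U, 0U left
rack 2: place 9U, 2U left
rack 3: place 9U, 4U left
rack 4: place 9U, 5U left
rack 5: place 8U, 7U left
rack 4: place 5U, 0U left
Final racks: [31,11] [31,9] [29,9] [28,9,5] [27,8] [26] [26] [25] [25] [24] [22].

11 racks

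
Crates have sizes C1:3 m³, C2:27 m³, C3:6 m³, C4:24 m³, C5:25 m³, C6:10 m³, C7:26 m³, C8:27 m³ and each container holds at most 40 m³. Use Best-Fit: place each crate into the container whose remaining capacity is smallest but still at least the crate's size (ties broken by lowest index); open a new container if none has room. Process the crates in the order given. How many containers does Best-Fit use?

container 1: place C1 (3 m³), 37 m³ left
container 1: place C2 (27 m³), 10 m³ left
container 1: place C3 (6 m³), 4 m³ left
container 2: place C4 (24 m³), 16 m³ left
container 3: place C5 (25 m³), 15 m³ left
container 3: place C6 (10 m³), 5 m³ left
container 4: place C7 (26 m³), 14 m³ left
container 5: place C8 (27 m³), 13 m³ left
Final containers: [3,27,6] [24] [25,10] [26] [27].

5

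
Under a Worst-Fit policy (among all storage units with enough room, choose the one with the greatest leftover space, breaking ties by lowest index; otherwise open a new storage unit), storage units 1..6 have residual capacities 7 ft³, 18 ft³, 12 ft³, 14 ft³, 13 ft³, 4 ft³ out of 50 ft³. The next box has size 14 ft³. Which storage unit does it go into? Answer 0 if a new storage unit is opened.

Storage units with room: storage unit 2 (18 ft³), storage unit 4 (14 ft³).
Most room is storage unit 2 with 18 ft³ free.

2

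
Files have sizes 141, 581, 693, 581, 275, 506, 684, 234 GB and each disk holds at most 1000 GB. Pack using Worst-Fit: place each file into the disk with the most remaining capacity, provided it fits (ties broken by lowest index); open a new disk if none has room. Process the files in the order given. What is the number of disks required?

disk 1: place 141 GB, 859 GB left
disk 1: place 581 GB, 278 GB left
disk 2: place 693 GB, 307 GB left
disk 3: place 581 GB, 419 GB left
disk 3: place 275 GB, 144 GB left
disk 4: place 506 GB, 494 GB left
disk 5: place 684 GB, 316 GB left
disk 4: place 234 GB, 260 GB left

5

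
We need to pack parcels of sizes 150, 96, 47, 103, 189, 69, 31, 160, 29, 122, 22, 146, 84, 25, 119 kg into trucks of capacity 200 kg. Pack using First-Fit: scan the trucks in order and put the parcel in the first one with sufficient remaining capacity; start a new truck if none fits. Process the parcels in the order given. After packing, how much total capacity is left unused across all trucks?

408

truck 1: place 150 kg, 50 kg left
truck 2: place 96 kg, 104 kg left
truck 1: place 47 kg, 3 kg left
truck 2: place 103 kg, 1 kg left
truck 3: place 189 kg, 11 kg left
truck 4: place 69 kg, 131 kg left
truck 4: place 31 kg, 100 kg left
truck 5: place 160 kg, 40 kg left
truck 4: place 29 kg, 71 kg left
truck 6: place 122 kg, 78 kg left
truck 4: place 22 kg, 49 kg left
truck 7: place 146 kg, 54 kg left
truck 8: place 84 kg, 116 kg left
truck 4: place 25 kg, 24 kg left
truck 9: place 119 kg, 81 kg left
9 trucks × 200 kg = 1800 kg; used 1392 kg; unused 408 kg.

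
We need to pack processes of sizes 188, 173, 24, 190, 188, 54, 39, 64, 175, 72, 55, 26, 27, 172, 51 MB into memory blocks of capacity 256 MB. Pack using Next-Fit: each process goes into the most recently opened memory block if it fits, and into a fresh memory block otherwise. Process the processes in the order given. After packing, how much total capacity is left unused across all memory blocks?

550

Put 188 MB in memory block 1; 68 MB remain.
Put 173 MB in memory block 2; 83 MB remain.
Put 24 MB in memory block 2; 59 MB remain.
Put 190 MB in memory block 3; 66 MB remain.
Put 188 MB in memory block 4; 68 MB remain.
Put 54 MB in memory block 4; 14 MB remain.
Put 39 MB in memory block 5; 217 MB remain.
Put 64 MB in memory block 5; 153 MB remain.
Put 175 MB in memory block 6; 81 MB remain.
Put 72 MB in memory block 6; 9 MB remain.
Put 55 MB in memory block 7; 201 MB remain.
Put 26 MB in memory block 7; 175 MB remain.
Put 27 MB in memory block 7; 148 MB remain.
Put 172 MB in memory block 8; 84 MB remain.
Put 51 MB in memory block 8; 33 MB remain.
8 memory blocks × 256 MB = 2048 MB; used 1498 MB; unused 550 MB.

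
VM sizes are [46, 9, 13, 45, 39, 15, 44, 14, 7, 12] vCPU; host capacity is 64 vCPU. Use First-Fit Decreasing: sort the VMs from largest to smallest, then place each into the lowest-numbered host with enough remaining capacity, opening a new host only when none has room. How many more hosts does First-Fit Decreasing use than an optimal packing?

0

First-Fit Decreasing: [46,15] [45,14] [44,13,7] [39,12,9] → 4 hosts.
Total size 244 vCPU; any packing needs at least ⌈244/64⌉ = 4 hosts.
So 4 is already optimal.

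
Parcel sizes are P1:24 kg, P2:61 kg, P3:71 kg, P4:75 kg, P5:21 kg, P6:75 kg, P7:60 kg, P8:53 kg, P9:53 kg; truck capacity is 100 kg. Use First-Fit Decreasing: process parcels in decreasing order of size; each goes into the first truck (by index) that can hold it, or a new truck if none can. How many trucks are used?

7

Sorted descending: 75, 75, 71, 61, 60, 53, 53, 24, 21.
truck 1: place 75 kg, 25 kg left
truck 2: place 75 kg, 25 kg left
truck 3: place 71 kg, 29 kg left
truck 4: place 61 kg, 39 kg left
truck 5: place 60 kg, 40 kg left
truck 6: place 53 kg, 47 kg left
truck 7: place 53 kg, 47 kg left
truck 1: place 24 kg, 1 kg left
truck 2: place 21 kg, 4 kg left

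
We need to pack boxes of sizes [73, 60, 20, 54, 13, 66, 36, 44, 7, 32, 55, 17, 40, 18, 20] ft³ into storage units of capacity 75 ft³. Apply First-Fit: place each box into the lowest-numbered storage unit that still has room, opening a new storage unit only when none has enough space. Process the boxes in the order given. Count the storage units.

73 ft³ → storage unit 1 (remaining 2 ft³)
60 ft³ → storage unit 2 (remaining 15 ft³)
20 ft³ → storage unit 3 (remaining 55 ft³)
54 ft³ → storage unit 3 (remaining 1 ft³)
13 ft³ → storage unit 2 (remaining 2 ft³)
66 ft³ → storage unit 4 (remaining 9 ft³)
36 ft³ → storage unit 5 (remaining 39 ft³)
44 ft³ → storage unit 6 (remaining 31 ft³)
7 ft³ → storage unit 4 (remaining 2 ft³)
32 ft³ → storage unit 5 (remaining 7 ft³)
55 ft³ → storage unit 7 (remaining 20 ft³)
17 ft³ → storage unit 6 (remaining 14 ft³)
40 ft³ → storage unit 8 (remaining 35 ft³)
18 ft³ → storage unit 7 (remaining 2 ft³)
20 ft³ → storage unit 8 (remaining 15 ft³)

8 storage units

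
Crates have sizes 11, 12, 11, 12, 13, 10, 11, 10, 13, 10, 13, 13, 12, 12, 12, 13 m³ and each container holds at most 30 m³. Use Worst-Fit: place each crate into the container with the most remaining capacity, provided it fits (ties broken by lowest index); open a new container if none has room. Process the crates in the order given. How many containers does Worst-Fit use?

11 m³ → container 1 (remaining 19 m³)
12 m³ → container 1 (remaining 7 m³)
11 m³ → container 2 (remaining 19 m³)
12 m³ → container 2 (remaining 7 m³)
13 m³ → container 3 (remaining 17 m³)
10 m³ → container 3 (remaining 7 m³)
11 m³ → container 4 (remaining 19 m³)
10 m³ → container 4 (remaining 9 m³)
13 m³ → container 5 (remaining 17 m³)
10 m³ → container 5 (remaining 7 m³)
13 m³ → container 6 (remaining 17 m³)
13 m³ → container 6 (remaining 4 m³)
12 m³ → container 7 (remaining 18 m³)
12 m³ → container 7 (remaining 6 m³)
12 m³ → container 8 (remaining 18 m³)
13 m³ → container 8 (remaining 5 m³)
Final containers: [11,12] [11,12] [13,10] [11,10] [13,10] [13,13] [12,12] [12,13].

8 containers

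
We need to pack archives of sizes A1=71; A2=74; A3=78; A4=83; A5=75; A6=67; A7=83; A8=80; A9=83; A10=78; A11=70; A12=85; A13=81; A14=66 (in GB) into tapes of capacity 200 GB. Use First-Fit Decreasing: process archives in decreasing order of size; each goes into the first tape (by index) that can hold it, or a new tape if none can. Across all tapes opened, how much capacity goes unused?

Sorted descending: 85, 83, 83, 83, 81, 80, 78, 78, 75, 74, 71, 70, 67, 66.
Put 85 GB in tape 1; 115 GB remain.
Put 83 GB in tape 1; 32 GB remain.
Put 83 GB in tape 2; 117 GB remain.
Put 83 GB in tape 2; 34 GB remain.
Put 81 GB in tape 3; 119 GB remain.
Put 80 GB in tape 3; 39 GB remain.
Put 78 GB in tape 4; 122 GB remain.
Put 78 GB in tape 4; 44 GB remain.
Put 75 GB in tape 5; 125 GB remain.
Put 74 GB in tape 5; 51 GB remain.
Put 71 GB in tape 6; 129 GB remain.
Put 70 GB in tape 6; 59 GB remain.
Put 67 GB in tape 7; 133 GB remain.
Put 66 GB in tape 7; 67 GB remain.
7 tapes × 200 GB = 1400 GB; used 1074 GB; unused 326 GB.

326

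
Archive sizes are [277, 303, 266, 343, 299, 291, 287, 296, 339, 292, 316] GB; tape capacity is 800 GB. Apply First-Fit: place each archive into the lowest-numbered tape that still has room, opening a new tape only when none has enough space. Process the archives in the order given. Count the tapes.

tape 1: place 277 GB, 523 GB left
tape 1: place 303 GB, 220 GB left
tape 2: place 266 GB, 534 GB left
tape 2: place 343 GB, 191 GB left
tape 3: place 299 GB, 501 GB left
tape 3: place 291 GB, 210 GB left
tape 4: place 287 GB, 513 GB left
tape 4: place 296 GB, 217 GB left
tape 5: place 339 GB, 461 GB left
tape 5: place 292 GB, 169 GB left
tape 6: place 316 GB, 484 GB left
Final tapes: [277,303] [266,343] [299,291] [287,296] [339,292] [316].

6 tapes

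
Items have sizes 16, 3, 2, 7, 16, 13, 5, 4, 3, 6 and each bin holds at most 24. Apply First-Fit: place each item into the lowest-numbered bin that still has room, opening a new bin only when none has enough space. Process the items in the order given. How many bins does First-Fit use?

bin 1: place 16, 8 left
bin 1: place 3, 5 left
bin 1: place 2, 3 left
bin 2: place 7, 17 left
bin 2: place 16, 1 left
bin 3: place 13, 11 left
bin 3: place 5, 6 left
bin 3: place 4, 2 left
bin 1: place 3, 0 left
bin 4: place 6, 18 left

4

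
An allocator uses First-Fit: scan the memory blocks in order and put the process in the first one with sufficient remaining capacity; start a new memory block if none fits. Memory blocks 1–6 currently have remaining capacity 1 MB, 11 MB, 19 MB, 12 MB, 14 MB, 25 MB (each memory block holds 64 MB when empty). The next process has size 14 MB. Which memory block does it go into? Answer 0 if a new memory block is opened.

Memory blocks with room: memory block 3 (19 MB), memory block 5 (14 MB), memory block 6 (25 MB).
The first with room is memory block 3.

3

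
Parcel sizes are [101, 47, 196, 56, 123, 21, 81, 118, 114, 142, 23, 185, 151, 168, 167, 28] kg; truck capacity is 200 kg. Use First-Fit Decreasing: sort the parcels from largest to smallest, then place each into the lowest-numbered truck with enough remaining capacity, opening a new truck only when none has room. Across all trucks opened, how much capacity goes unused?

Sorted descending: 196, 185, 168, 167, 151, 142, 123, 118, 114, 101, 81, 56, 47, 28, 23, 21.
196 kg → truck 1 (remaining 4 kg)
185 kg → truck 2 (remaining 15 kg)
168 kg → truck 3 (remaining 32 kg)
167 kg → truck 4 (remaining 33 kg)
151 kg → truck 5 (remaining 49 kg)
142 kg → truck 6 (remaining 58 kg)
123 kg → truck 7 (remaining 77 kg)
118 kg → truck 8 (remaining 82 kg)
114 kg → truck 9 (remaining 86 kg)
101 kg → truck 10 (remaining 99 kg)
81 kg → truck 8 (remaining 1 kg)
56 kg → truck 6 (remaining 2 kg)
47 kg → truck 5 (remaining 2 kg)
28 kg → truck 3 (remaining 4 kg)
23 kg → truck 4 (remaining 10 kg)
21 kg → truck 7 (remaining 56 kg)
10 trucks × 200 kg = 2000 kg; used 1721 kg; unused 279 kg.

279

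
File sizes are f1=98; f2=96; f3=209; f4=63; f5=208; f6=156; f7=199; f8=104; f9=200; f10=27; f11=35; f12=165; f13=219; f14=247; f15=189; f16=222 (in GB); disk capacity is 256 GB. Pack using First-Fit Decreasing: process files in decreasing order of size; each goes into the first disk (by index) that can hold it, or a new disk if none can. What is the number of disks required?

11 disks

Sorted descending: 247, 222, 219, 209, 208, 200, 199, 189, 165, 156, 104, 98, 96, 63, 35, 27.
247 GB → disk 1 (remaining 9 GB)
222 GB → disk 2 (remaining 34 GB)
219 GB → disk 3 (remaining 37 GB)
209 GB → disk 4 (remaining 47 GB)
208 GB → disk 5 (remaining 48 GB)
200 GB → disk 6 (remaining 56 GB)
199 GB → disk 7 (remaining 57 GB)
189 GB → disk 8 (remaining 67 GB)
165 GB → disk 9 (remaining 91 GB)
156 GB → disk 10 (remaining 100 GB)
104 GB → disk 11 (remaining 152 GB)
98 GB → disk 10 (remaining 2 GB)
96 GB → disk 11 (remaining 56 GB)
63 GB → disk 8 (remaining 4 GB)
35 GB → disk 3 (remaining 2 GB)
27 GB → disk 2 (remaining 7 GB)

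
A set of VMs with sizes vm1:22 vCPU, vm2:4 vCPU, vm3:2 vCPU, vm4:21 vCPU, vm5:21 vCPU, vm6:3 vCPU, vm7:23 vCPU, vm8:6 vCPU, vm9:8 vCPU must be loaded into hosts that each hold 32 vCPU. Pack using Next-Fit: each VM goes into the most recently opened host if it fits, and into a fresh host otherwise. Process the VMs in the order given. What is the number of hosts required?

vm1 (22 vCPU) → host 1 (remaining 10 vCPU)
vm2 (4 vCPU) → host 1 (remaining 6 vCPU)
vm3 (2 vCPU) → host 1 (remaining 4 vCPU)
vm4 (21 vCPU) → host 2 (remaining 11 vCPU)
vm5 (21 vCPU) → host 3 (remaining 11 vCPU)
vm6 (3 vCPU) → host 3 (remaining 8 vCPU)
vm7 (23 vCPU) → host 4 (remaining 9 vCPU)
vm8 (6 vCPU) → host 4 (remaining 3 vCPU)
vm9 (8 vCPU) → host 5 (remaining 24 vCPU)
Final hosts: [22,4,2] [21] [21,3] [23,6] [8].

5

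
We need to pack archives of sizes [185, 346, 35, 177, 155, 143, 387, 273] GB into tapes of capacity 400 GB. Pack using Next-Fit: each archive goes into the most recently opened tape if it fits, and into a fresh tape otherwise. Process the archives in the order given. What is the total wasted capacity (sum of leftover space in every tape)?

699

185 GB → tape 1 (remaining 215 GB)
346 GB → tape 2 (remaining 54 GB)
35 GB → tape 2 (remaining 19 GB)
177 GB → tape 3 (remaining 223 GB)
155 GB → tape 3 (remaining 68 GB)
143 GB → tape 4 (remaining 257 GB)
387 GB → tape 5 (remaining 13 GB)
273 GB → tape 6 (remaining 127 GB)
6 tapes × 400 GB = 2400 GB; used 1701 GB; unused 699 GB.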